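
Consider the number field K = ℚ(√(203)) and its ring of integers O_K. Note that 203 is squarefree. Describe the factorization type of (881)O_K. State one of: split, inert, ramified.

p splits

Since 203 ≢ 1 mod 4, the ring of integers is ℤ[√203] with discriminant 4·203 = 812.
881 ∤ 812, so 881 is unramified.
(203/881) = 203^440 mod 881 = 1, giving Legendre symbol 1.
Legendre symbol 1 ⇒ 881 is split.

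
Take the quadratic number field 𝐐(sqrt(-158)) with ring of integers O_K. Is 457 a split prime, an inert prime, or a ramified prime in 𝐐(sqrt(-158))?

457 splits in O_K

-158 mod 4 = 2, hence disc K = 4·(-158) = -632 and O_K = ℤ[√-158].
disc(K) = -632 is not divisible by 457; 457 is unramified.
Euler's criterion: (-158)^228 mod 457 = 1. Thus (-158|457) = 1.
(-158/457) = 1, so 457 splits.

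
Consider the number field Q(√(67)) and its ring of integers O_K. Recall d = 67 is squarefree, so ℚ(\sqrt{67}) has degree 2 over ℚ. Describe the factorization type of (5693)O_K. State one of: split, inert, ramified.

split — (5693) = 𝔭₁𝔭₂ with 𝔭₁ ≠ 𝔭₂

Since 67 ≢ 1 mod 4, the ring of integers is ℤ[√67] with discriminant 4·67 = 268.
5693 ∤ 268, so 5693 is unramified.
Euler's criterion: 67^2846 mod 5693 = 1. Thus (67|5693) = 1.
d is a quadratic residue mod p, hence 5693 splits in O_K.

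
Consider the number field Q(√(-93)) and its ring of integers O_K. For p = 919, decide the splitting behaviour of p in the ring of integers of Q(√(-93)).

p is inert

-93 mod 4 = 3, hence disc K = 4·(-93) = -372 and O_K = ℤ[√-93].
Since gcd(919, -372) = 1 the prime 919 does not ramify.
(-93/919) = 826^459 mod 919 = 918, giving Legendre symbol -1.
d is a non-residue mod p, hence 919 remains inert in O_K.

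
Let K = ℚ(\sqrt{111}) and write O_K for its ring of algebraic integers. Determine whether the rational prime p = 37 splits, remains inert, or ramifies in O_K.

d = 111 ≡ 3 (mod 4), so O_K = ℤ[√111] and disc(K) = 4d = 444.
Ramification test: 37 | 444. The prime 37 ramifies in K.

37 is ramified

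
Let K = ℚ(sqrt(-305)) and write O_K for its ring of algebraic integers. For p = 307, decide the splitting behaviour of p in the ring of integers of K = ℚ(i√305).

-305 mod 4 = 3, hence disc K = 4·(-305) = -1220 and O_K = ℤ[√-305].
307 ∤ -1220, so 307 is unramified.
Compute (-305/307) via Euler: 2^((307-1)/2) mod 307 = 306, so (-305/307) = -1.
d is a non-residue mod p, hence 307 remains inert in O_K.

307 remains inert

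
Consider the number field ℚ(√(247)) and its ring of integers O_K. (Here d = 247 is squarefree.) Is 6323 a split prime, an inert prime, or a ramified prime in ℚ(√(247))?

d = 247 ≡ 3 (mod 4), so O_K = ℤ[√247] and disc(K) = 4d = 988.
Since gcd(6323, 988) = 1 the prime 6323 does not ramify.
(247/6323) = 247^3161 mod 6323 = 6322, giving Legendre symbol -1.
d is a non-residue mod p, hence 6323 remains inert in O_K.

inert — (6323) stays prime in O_K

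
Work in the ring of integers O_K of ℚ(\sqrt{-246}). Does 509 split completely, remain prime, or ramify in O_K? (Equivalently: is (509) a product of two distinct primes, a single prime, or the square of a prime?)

inert

-246 mod 4 = 2, hence disc K = 4·(-246) = -984 and O_K = ℤ[√-246].
Since gcd(509, -984) = 1 the prime 509 does not ramify.
(-246/509) = 263^254 mod 509 = 508, giving Legendre symbol -1.
Legendre symbol -1 ⇒ 509 is inert.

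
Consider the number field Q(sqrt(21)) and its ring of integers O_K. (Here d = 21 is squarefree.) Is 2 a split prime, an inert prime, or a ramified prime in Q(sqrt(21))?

p is inert

Since 21 ≡ 1 mod 4, the ring of integers is ℤ[(1+√21)/2] with discriminant 21.
2 ∤ 21, so 2 is unramified.
For p = 2 with d ≡ 1 (mod 4): d mod 8 = 5, so 2 is inert.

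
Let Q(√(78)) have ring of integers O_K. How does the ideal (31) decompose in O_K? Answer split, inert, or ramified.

split — (31) = 𝔭₁𝔭₂ with 𝔭₁ ≠ 𝔭₂

78 mod 4 = 2, hence disc K = 4·78 = 312 and O_K = ℤ[√78].
31 ∤ 312, so 31 is unramified.
Legendre symbol by Euler's criterion: (78/31) ≡ 78^15 ≡ 1 (mod 31), i.e. (78/31) = 1.
d is a quadratic residue mod p, hence 31 splits in O_K.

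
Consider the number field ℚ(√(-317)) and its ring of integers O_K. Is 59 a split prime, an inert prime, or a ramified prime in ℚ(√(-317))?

d = -317 ≡ 3 (mod 4), so O_K = ℤ[√-317] and disc(K) = 4d = -1268.
59 ∤ -1268, so 59 is unramified.
Legendre symbol by Euler's criterion: (-317/59) ≡ (-317)^29 ≡ 58 (mod 59), i.e. (-317/59) = -1.
Legendre symbol -1 ⇒ 59 is inert.

p is inert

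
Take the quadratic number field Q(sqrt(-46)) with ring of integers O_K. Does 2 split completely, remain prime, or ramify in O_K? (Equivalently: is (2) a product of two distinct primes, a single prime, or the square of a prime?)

-46 mod 4 = 2, hence disc K = 4·(-46) = -184 and O_K = ℤ[√-46].
Ramification test: 2 | -184. The prime 2 ramifies in K.

ramified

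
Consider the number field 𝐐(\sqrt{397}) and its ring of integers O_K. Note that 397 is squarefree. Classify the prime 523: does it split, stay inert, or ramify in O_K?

397 mod 4 = 1, hence disc K = 397 and O_K = ℤ[(1+√397)/2].
disc(K) = 397 is not divisible by 523; 523 is unramified.
Euler's criterion: 397^261 mod 523 = 1. Thus (397|523) = 1.
(397/523) = 1, so 523 splits.

splits completely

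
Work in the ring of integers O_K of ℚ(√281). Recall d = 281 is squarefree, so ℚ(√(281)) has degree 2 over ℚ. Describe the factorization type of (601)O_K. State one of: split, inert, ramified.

281 mod 4 = 1, hence disc K = 281 and O_K = ℤ[(1+√281)/2].
disc(K) = 281 is not divisible by 601; 601 is unramified.
Legendre symbol by Euler's criterion: (281/601) ≡ 281^300 ≡ 1 (mod 601), i.e. (281/601) = 1.
d is a quadratic residue mod p, hence 601 splits in O_K.

split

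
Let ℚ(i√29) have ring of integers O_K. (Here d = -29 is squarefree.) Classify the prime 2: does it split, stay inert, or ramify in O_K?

d = -29 ≡ 3 (mod 4), so O_K = ℤ[√-29] and disc(K) = 4d = -116.
2 divides disc(K) = -116, so 2 ramifies.

ramified — (2) = 𝔭²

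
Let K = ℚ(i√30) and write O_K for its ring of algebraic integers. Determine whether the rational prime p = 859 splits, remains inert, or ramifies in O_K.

Since -30 ≢ 1 mod 4, the ring of integers is ℤ[√-30] with discriminant 4·(-30) = -120.
Since gcd(859, -120) = 1 the prime 859 does not ramify.
Euler's criterion: (-30)^429 mod 859 = 858. Thus (-30|859) = -1.
(-30/859) = -1, so 859 is inert.

p is inert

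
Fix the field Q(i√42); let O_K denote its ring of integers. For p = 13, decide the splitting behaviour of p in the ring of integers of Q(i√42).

split — (13) = 𝔭₁𝔭₂ with 𝔭₁ ≠ 𝔭₂

d = -42 ≡ 2 (mod 4), so O_K = ℤ[√-42] and disc(K) = 4d = -168.
13 ∤ -168, so 13 is unramified.
Legendre symbol by Euler's criterion: (-42/13) ≡ (-42)^6 ≡ 1 (mod 13), i.e. (-42/13) = 1.
d is a quadratic residue mod p, hence 13 splits in O_K.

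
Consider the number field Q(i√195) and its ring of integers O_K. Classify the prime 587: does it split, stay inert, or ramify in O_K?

p is inert

d = -195 ≡ 1 (mod 4), so O_K = ℤ[(1+√-195)/2] and disc(K) = d = -195.
disc(K) = -195 is not divisible by 587; 587 is unramified.
Euler's criterion: (-195)^293 mod 587 = 586. Thus (-195|587) = -1.
Legendre symbol -1 ⇒ 587 is inert.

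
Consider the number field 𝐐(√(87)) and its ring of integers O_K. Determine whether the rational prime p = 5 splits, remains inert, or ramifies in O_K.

d = 87 ≡ 3 (mod 4), so O_K = ℤ[√87] and disc(K) = 4d = 348.
5 ∤ 348, so 5 is unramified.
Legendre symbol by Euler's criterion: (87/5) ≡ 87^2 ≡ 4 (mod 5), i.e. (87/5) = -1.
(87/5) = -1, so 5 is inert.

p is inert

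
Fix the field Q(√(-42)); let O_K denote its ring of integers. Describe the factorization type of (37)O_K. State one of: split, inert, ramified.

37 remains inert

-42 mod 4 = 2, hence disc K = 4·(-42) = -168 and O_K = ℤ[√-42].
37 ∤ -168, so 37 is unramified.
(-42/37) = 32^18 mod 37 = 36, giving Legendre symbol -1.
Legendre symbol -1 ⇒ 37 is inert.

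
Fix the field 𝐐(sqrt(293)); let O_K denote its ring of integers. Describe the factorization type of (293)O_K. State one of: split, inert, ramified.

ramifies in O_K

Since 293 ≡ 1 mod 4, the ring of integers is ℤ[(1+√293)/2] with discriminant 293.
293 divides disc(K) = 293, so 293 ramifies.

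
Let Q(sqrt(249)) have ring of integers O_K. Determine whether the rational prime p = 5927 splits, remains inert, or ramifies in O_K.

5927 splits in O_K

Since 249 ≡ 1 mod 4, the ring of integers is ℤ[(1+√249)/2] with discriminant 249.
disc(K) = 249 is not divisible by 5927; 5927 is unramified.
Compute (249/5927) via Euler: 249^((5927-1)/2) mod 5927 = 1, so (249/5927) = 1.
Legendre symbol 1 ⇒ 5927 is split.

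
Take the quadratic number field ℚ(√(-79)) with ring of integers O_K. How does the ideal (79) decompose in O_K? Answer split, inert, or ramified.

d = -79 ≡ 1 (mod 4), so O_K = ℤ[(1+√-79)/2] and disc(K) = d = -79.
79 divides disc(K) = -79, so 79 ramifies.

ramified — (79) = 𝔭²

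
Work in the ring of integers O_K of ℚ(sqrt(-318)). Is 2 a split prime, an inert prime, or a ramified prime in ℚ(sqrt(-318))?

2 is ramified

Since -318 ≢ 1 mod 4, the ring of integers is ℤ[√-318] with discriminant 4·(-318) = -1272.
disc(K) = -1272 = 2·(-636), so p = 2 is ramified.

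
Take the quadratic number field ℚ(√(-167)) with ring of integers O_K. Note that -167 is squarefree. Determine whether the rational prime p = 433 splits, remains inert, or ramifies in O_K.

d = -167 ≡ 1 (mod 4), so O_K = ℤ[(1+√-167)/2] and disc(K) = d = -167.
Since gcd(433, -167) = 1 the prime 433 does not ramify.
Legendre symbol by Euler's criterion: (-167/433) ≡ (-167)^216 ≡ 1 (mod 433), i.e. (-167/433) = 1.
d is a quadratic residue mod p, hence 433 splits in O_K.

splits completely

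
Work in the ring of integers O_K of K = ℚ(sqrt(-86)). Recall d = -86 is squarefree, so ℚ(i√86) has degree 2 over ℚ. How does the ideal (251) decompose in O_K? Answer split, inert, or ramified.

d = -86 ≡ 2 (mod 4), so O_K = ℤ[√-86] and disc(K) = 4d = -344.
251 ∤ -344, so 251 is unramified.
Compute (-86/251) via Euler: 165^((251-1)/2) mod 251 = 250, so (-86/251) = -1.
d is a non-residue mod p, hence 251 remains inert in O_K.

remains prime (inert)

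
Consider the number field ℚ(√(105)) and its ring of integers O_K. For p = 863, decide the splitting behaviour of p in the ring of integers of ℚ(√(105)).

p splits

d = 105 ≡ 1 (mod 4), so O_K = ℤ[(1+√105)/2] and disc(K) = d = 105.
863 ∤ 105, so 863 is unramified.
Legendre symbol by Euler's criterion: (105/863) ≡ 105^431 ≡ 1 (mod 863), i.e. (105/863) = 1.
d is a quadratic residue mod p, hence 863 splits in O_K.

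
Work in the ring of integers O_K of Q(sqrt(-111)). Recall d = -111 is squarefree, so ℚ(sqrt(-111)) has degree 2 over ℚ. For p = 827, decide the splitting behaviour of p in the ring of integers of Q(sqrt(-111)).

d = -111 ≡ 1 (mod 4), so O_K = ℤ[(1+√-111)/2] and disc(K) = d = -111.
Since gcd(827, -111) = 1 the prime 827 does not ramify.
(-111/827) = 716^413 mod 827 = 1, giving Legendre symbol 1.
d is a quadratic residue mod p, hence 827 splits in O_K.

827 splits in O_K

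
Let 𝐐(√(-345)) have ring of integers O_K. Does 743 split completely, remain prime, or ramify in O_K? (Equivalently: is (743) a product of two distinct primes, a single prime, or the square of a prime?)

d = -345 ≡ 3 (mod 4), so O_K = ℤ[√-345] and disc(K) = 4d = -1380.
disc(K) = -1380 is not divisible by 743; 743 is unramified.
Euler's criterion: (-345)^371 mod 743 = 1. Thus (-345|743) = 1.
Legendre symbol 1 ⇒ 743 is split.

p splits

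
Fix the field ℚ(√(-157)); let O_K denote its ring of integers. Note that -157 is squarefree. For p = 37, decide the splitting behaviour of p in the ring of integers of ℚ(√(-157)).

d = -157 ≡ 3 (mod 4), so O_K = ℤ[√-157] and disc(K) = 4d = -628.
disc(K) = -628 is not divisible by 37; 37 is unramified.
Compute (-157/37) via Euler: 28^((37-1)/2) mod 37 = 1, so (-157/37) = 1.
d is a quadratic residue mod p, hence 37 splits in O_K.

splits completely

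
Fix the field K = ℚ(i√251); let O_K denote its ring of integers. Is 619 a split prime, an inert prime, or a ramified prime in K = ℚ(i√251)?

splits completely

Since -251 ≡ 1 mod 4, the ring of integers is ℤ[(1+√-251)/2] with discriminant -251.
disc(K) = -251 is not divisible by 619; 619 is unramified.
Legendre symbol by Euler's criterion: (-251/619) ≡ (-251)^309 ≡ 1 (mod 619), i.e. (-251/619) = 1.
d is a quadratic residue mod p, hence 619 splits in O_K.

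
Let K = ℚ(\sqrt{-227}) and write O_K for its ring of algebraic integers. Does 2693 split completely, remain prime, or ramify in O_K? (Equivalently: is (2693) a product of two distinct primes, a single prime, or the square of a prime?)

Since -227 ≡ 1 mod 4, the ring of integers is ℤ[(1+√-227)/2] with discriminant -227.
disc(K) = -227 is not divisible by 2693; 2693 is unramified.
Euler's criterion: (-227)^1346 mod 2693 = 1. Thus (-227|2693) = 1.
(-227/2693) = 1, so 2693 splits.

split — (2693) = 𝔭₁𝔭₂ with 𝔭₁ ≠ 𝔭₂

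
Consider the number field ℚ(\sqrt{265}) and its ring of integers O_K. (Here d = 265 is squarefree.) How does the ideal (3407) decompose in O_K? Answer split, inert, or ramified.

265 mod 4 = 1, hence disc K = 265 and O_K = ℤ[(1+√265)/2].
Since gcd(3407, 265) = 1 the prime 3407 does not ramify.
(265/3407) = 265^1703 mod 3407 = 3406, giving Legendre symbol -1.
Legendre symbol -1 ⇒ 3407 is inert.

p is inert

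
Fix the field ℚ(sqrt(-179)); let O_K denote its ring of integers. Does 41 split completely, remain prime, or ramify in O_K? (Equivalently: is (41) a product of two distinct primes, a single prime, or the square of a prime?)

41 remains inert

-179 mod 4 = 1, hence disc K = -179 and O_K = ℤ[(1+√-179)/2].
41 ∤ -179, so 41 is unramified.
(-179/41) = 26^20 mod 41 = 40, giving Legendre symbol -1.
(-179/41) = -1, so 41 is inert.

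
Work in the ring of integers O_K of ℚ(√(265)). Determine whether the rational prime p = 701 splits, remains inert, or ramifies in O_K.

Since 265 ≡ 1 mod 4, the ring of integers is ℤ[(1+√265)/2] with discriminant 265.
disc(K) = 265 is not divisible by 701; 701 is unramified.
Compute (265/701) via Euler: 265^((701-1)/2) mod 701 = 700, so (265/701) = -1.
d is a non-residue mod p, hence 701 remains inert in O_K.

inert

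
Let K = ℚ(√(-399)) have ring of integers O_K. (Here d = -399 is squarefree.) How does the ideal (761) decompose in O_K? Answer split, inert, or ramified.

split

d = -399 ≡ 1 (mod 4), so O_K = ℤ[(1+√-399)/2] and disc(K) = d = -399.
761 ∤ -399, so 761 is unramified.
Legendre symbol by Euler's criterion: (-399/761) ≡ (-399)^380 ≡ 1 (mod 761), i.e. (-399/761) = 1.
(-399/761) = 1, so 761 splits.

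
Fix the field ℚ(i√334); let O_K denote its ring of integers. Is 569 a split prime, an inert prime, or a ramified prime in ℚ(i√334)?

inert — (569) stays prime in O_K

-334 mod 4 = 2, hence disc K = 4·(-334) = -1336 and O_K = ℤ[√-334].
disc(K) = -1336 is not divisible by 569; 569 is unramified.
Compute (-334/569) via Euler: 235^((569-1)/2) mod 569 = 568, so (-334/569) = -1.
(-334/569) = -1, so 569 is inert.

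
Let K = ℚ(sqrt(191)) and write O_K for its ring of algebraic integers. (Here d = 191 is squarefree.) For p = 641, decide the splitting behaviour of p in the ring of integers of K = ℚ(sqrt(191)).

Since 191 ≢ 1 mod 4, the ring of integers is ℤ[√191] with discriminant 4·191 = 764.
Since gcd(641, 764) = 1 the prime 641 does not ramify.
Legendre symbol by Euler's criterion: (191/641) ≡ 191^320 ≡ 1 (mod 641), i.e. (191/641) = 1.
Legendre symbol 1 ⇒ 641 is split.

641 splits in O_K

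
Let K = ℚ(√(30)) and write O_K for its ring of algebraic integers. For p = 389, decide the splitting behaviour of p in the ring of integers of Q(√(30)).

Since 30 ≢ 1 mod 4, the ring of integers is ℤ[√30] with discriminant 4·30 = 120.
disc(K) = 120 is not divisible by 389; 389 is unramified.
Euler's criterion: 30^194 mod 389 = 1. Thus (30|389) = 1.
(30/389) = 1, so 389 splits.

split — (389) = 𝔭₁𝔭₂ with 𝔭₁ ≠ 𝔭₂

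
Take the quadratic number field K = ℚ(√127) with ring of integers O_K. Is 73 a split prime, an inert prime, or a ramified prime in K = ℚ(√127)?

73 splits in O_K

d = 127 ≡ 3 (mod 4), so O_K = ℤ[√127] and disc(K) = 4d = 508.
73 ∤ 508, so 73 is unramified.
Legendre symbol by Euler's criterion: (127/73) ≡ 127^36 ≡ 1 (mod 73), i.e. (127/73) = 1.
d is a quadratic residue mod p, hence 73 splits in O_K.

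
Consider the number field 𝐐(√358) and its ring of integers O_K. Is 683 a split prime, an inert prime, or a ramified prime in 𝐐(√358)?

Since 358 ≢ 1 mod 4, the ring of integers is ℤ[√358] with discriminant 4·358 = 1432.
683 ∤ 1432, so 683 is unramified.
Legendre symbol by Euler's criterion: (358/683) ≡ 358^341 ≡ 1 (mod 683), i.e. (358/683) = 1.
(358/683) = 1, so 683 splits.

splits completely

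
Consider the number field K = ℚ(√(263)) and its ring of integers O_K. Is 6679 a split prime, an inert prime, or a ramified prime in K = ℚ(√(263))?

remains prime (inert)

263 mod 4 = 3, hence disc K = 4·263 = 1052 and O_K = ℤ[√263].
6679 ∤ 1052, so 6679 is unramified.
(263/6679) = 263^3339 mod 6679 = 6678, giving Legendre symbol -1.
d is a non-residue mod p, hence 6679 remains inert in O_K.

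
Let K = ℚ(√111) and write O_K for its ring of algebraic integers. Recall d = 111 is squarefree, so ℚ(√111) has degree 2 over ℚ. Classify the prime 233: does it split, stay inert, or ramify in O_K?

233 remains inert

d = 111 ≡ 3 (mod 4), so O_K = ℤ[√111] and disc(K) = 4d = 444.
233 ∤ 444, so 233 is unramified.
Legendre symbol by Euler's criterion: (111/233) ≡ 111^116 ≡ 232 (mod 233), i.e. (111/233) = -1.
(111/233) = -1, so 233 is inert.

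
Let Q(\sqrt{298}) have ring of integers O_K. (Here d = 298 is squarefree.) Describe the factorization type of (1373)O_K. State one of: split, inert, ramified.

Since 298 ≢ 1 mod 4, the ring of integers is ℤ[√298] with discriminant 4·298 = 1192.
1373 ∤ 1192, so 1373 is unramified.
Euler's criterion: 298^686 mod 1373 = 1. Thus (298|1373) = 1.
d is a quadratic residue mod p, hence 1373 splits in O_K.

p splits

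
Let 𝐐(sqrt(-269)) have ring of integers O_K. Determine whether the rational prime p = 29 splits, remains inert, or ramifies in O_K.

inert — (29) stays prime in O_K

-269 mod 4 = 3, hence disc K = 4·(-269) = -1076 and O_K = ℤ[√-269].
29 ∤ -1076, so 29 is unramified.
Compute (-269/29) via Euler: 21^((29-1)/2) mod 29 = 28, so (-269/29) = -1.
(-269/29) = -1, so 29 is inert.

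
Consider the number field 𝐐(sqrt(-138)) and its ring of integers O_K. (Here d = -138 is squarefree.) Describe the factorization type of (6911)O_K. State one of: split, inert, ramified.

d = -138 ≡ 2 (mod 4), so O_K = ℤ[√-138] and disc(K) = 4d = -552.
disc(K) = -552 is not divisible by 6911; 6911 is unramified.
Euler's criterion: (-138)^3455 mod 6911 = 6910. Thus (-138|6911) = -1.
(-138/6911) = -1, so 6911 is inert.

6911 remains inert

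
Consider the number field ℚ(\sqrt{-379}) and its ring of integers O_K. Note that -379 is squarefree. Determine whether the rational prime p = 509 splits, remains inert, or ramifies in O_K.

d = -379 ≡ 1 (mod 4), so O_K = ℤ[(1+√-379)/2] and disc(K) = d = -379.
509 ∤ -379, so 509 is unramified.
Compute (-379/509) via Euler: 130^((509-1)/2) mod 509 = 1, so (-379/509) = 1.
d is a quadratic residue mod p, hence 509 splits in O_K.

split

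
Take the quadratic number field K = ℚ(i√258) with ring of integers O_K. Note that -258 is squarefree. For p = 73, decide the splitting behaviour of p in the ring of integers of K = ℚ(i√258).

inert

d = -258 ≡ 2 (mod 4), so O_K = ℤ[√-258] and disc(K) = 4d = -1032.
73 ∤ -1032, so 73 is unramified.
Compute (-258/73) via Euler: 34^((73-1)/2) mod 73 = 72, so (-258/73) = -1.
Legendre symbol -1 ⇒ 73 is inert.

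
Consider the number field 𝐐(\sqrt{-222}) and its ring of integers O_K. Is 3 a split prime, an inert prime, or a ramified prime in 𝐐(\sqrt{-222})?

3 is ramified

-222 mod 4 = 2, hence disc K = 4·(-222) = -888 and O_K = ℤ[√-222].
disc(K) = -888 = 3·(-296), so p = 3 is ramified.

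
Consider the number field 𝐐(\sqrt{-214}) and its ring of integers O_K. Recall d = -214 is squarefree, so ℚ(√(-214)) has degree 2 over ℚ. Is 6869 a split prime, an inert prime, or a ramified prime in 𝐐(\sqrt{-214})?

-214 mod 4 = 2, hence disc K = 4·(-214) = -856 and O_K = ℤ[√-214].
disc(K) = -856 is not divisible by 6869; 6869 is unramified.
Compute (-214/6869) via Euler: 6655^((6869-1)/2) mod 6869 = 1, so (-214/6869) = 1.
d is a quadratic residue mod p, hence 6869 splits in O_K.

p splits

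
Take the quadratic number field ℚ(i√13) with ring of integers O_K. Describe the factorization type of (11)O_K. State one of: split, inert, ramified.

Since -13 ≢ 1 mod 4, the ring of integers is ℤ[√-13] with discriminant 4·(-13) = -52.
Since gcd(11, -52) = 1 the prime 11 does not ramify.
Euler's criterion: (-13)^5 mod 11 = 1. Thus (-13|11) = 1.
d is a quadratic residue mod p, hence 11 splits in O_K.

11 splits in O_K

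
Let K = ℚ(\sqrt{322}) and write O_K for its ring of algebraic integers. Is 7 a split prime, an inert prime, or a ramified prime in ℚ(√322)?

d = 322 ≡ 2 (mod 4), so O_K = ℤ[√322] and disc(K) = 4d = 1288.
Ramification test: 7 | 1288. The prime 7 ramifies in K.

7 is ramified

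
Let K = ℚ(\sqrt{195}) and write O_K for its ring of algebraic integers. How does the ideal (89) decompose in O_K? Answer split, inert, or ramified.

splits completely

Since 195 ≢ 1 mod 4, the ring of integers is ℤ[√195] with discriminant 4·195 = 780.
89 ∤ 780, so 89 is unramified.
Euler's criterion: 195^44 mod 89 = 1. Thus (195|89) = 1.
d is a quadratic residue mod p, hence 89 splits in O_K.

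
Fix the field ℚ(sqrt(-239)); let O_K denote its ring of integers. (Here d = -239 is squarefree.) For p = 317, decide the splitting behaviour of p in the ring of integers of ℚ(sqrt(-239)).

d = -239 ≡ 1 (mod 4), so O_K = ℤ[(1+√-239)/2] and disc(K) = d = -239.
317 ∤ -239, so 317 is unramified.
Euler's criterion: (-239)^158 mod 317 = 316. Thus (-239|317) = -1.
Legendre symbol -1 ⇒ 317 is inert.

remains prime (inert)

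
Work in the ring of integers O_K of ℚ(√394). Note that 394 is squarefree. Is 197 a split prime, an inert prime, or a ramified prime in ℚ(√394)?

ramifies in O_K

d = 394 ≡ 2 (mod 4), so O_K = ℤ[√394] and disc(K) = 4d = 1576.
Ramification test: 197 | 1576. The prime 197 ramifies in K.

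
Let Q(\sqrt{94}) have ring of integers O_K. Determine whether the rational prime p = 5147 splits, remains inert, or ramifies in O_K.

d = 94 ≡ 2 (mod 4), so O_K = ℤ[√94] and disc(K) = 4d = 376.
disc(K) = 376 is not divisible by 5147; 5147 is unramified.
Compute (94/5147) via Euler: 94^((5147-1)/2) mod 5147 = 1, so (94/5147) = 1.
d is a quadratic residue mod p, hence 5147 splits in O_K.

splits completely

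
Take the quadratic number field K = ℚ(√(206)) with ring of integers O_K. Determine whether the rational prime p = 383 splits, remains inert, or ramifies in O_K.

206 mod 4 = 2, hence disc K = 4·206 = 824 and O_K = ℤ[√206].
Since gcd(383, 824) = 1 the prime 383 does not ramify.
Compute (206/383) via Euler: 206^((383-1)/2) mod 383 = 1, so (206/383) = 1.
Legendre symbol 1 ⇒ 383 is split.

split — (383) = 𝔭₁𝔭₂ with 𝔭₁ ≠ 𝔭₂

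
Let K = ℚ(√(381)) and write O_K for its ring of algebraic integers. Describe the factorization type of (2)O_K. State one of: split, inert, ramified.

p is inert

381 mod 4 = 1, hence disc K = 381 and O_K = ℤ[(1+√381)/2].
disc(K) = 381 is not divisible by 2; 2 is unramified.
d ≡ 5 (mod 8); the supplementary law gives 2 inert.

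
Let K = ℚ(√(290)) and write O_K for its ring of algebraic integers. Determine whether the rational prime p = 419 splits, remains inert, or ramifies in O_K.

inert — (419) stays prime in O_K

Since 290 ≢ 1 mod 4, the ring of integers is ℤ[√290] with discriminant 4·290 = 1160.
disc(K) = 1160 is not divisible by 419; 419 is unramified.
Euler's criterion: 290^209 mod 419 = 418. Thus (290|419) = -1.
d is a non-residue mod p, hence 419 remains inert in O_K.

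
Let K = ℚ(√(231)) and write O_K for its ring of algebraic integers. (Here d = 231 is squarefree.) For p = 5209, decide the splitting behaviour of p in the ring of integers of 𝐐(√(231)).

d = 231 ≡ 3 (mod 4), so O_K = ℤ[√231] and disc(K) = 4d = 924.
5209 ∤ 924, so 5209 is unramified.
(231/5209) = 231^2604 mod 5209 = 5208, giving Legendre symbol -1.
(231/5209) = -1, so 5209 is inert.

remains prime (inert)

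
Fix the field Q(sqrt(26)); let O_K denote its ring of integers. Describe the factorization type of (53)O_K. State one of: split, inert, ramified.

53 remains inert

d = 26 ≡ 2 (mod 4), so O_K = ℤ[√26] and disc(K) = 4d = 104.
Since gcd(53, 104) = 1 the prime 53 does not ramify.
Euler's criterion: 26^26 mod 53 = 52. Thus (26|53) = -1.
(26/53) = -1, so 53 is inert.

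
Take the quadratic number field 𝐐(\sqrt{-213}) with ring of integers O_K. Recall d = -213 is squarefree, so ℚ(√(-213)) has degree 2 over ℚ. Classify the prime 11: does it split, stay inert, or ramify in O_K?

p is inert

-213 mod 4 = 3, hence disc K = 4·(-213) = -852 and O_K = ℤ[√-213].
disc(K) = -852 is not divisible by 11; 11 is unramified.
Legendre symbol by Euler's criterion: (-213/11) ≡ (-213)^5 ≡ 10 (mod 11), i.e. (-213/11) = -1.
(-213/11) = -1, so 11 is inert.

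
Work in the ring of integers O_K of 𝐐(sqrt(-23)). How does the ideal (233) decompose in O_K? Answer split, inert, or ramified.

Since -23 ≡ 1 mod 4, the ring of integers is ℤ[(1+√-23)/2] with discriminant -23.
233 ∤ -23, so 233 is unramified.
(-23/233) = 210^116 mod 233 = 1, giving Legendre symbol 1.
Legendre symbol 1 ⇒ 233 is split.

split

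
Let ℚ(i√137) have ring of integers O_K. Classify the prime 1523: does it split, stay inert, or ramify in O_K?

-137 mod 4 = 3, hence disc K = 4·(-137) = -548 and O_K = ℤ[√-137].
Since gcd(1523, -548) = 1 the prime 1523 does not ramify.
(-137/1523) = 1386^761 mod 1523 = 1522, giving Legendre symbol -1.
Legendre symbol -1 ⇒ 1523 is inert.

inert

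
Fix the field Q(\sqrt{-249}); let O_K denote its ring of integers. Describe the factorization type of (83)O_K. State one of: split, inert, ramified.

Since -249 ≢ 1 mod 4, the ring of integers is ℤ[√-249] with discriminant 4·(-249) = -996.
disc(K) = -996 = 83·(-12), so p = 83 is ramified.

ramified — (83) = 𝔭²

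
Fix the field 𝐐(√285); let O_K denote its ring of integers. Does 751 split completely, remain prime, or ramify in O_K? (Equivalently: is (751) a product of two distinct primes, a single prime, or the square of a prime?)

Since 285 ≡ 1 mod 4, the ring of integers is ℤ[(1+√285)/2] with discriminant 285.
Since gcd(751, 285) = 1 the prime 751 does not ramify.
Euler's criterion: 285^375 mod 751 = 750. Thus (285|751) = -1.
(285/751) = -1, so 751 is inert.

inert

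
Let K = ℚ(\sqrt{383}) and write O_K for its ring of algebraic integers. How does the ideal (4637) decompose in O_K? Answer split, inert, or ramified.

d = 383 ≡ 3 (mod 4), so O_K = ℤ[√383] and disc(K) = 4d = 1532.
4637 ∤ 1532, so 4637 is unramified.
Compute (383/4637) via Euler: 383^((4637-1)/2) mod 4637 = 4636, so (383/4637) = -1.
(383/4637) = -1, so 4637 is inert.

4637 remains inert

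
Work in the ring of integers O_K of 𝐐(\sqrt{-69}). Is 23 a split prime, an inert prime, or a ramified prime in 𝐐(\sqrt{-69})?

23 is ramified

-69 mod 4 = 3, hence disc K = 4·(-69) = -276 and O_K = ℤ[√-69].
23 divides disc(K) = -276, so 23 ramifies.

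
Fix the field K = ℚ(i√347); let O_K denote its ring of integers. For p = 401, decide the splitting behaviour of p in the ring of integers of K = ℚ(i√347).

inert — (401) stays prime in O_K

d = -347 ≡ 1 (mod 4), so O_K = ℤ[(1+√-347)/2] and disc(K) = d = -347.
disc(K) = -347 is not divisible by 401; 401 is unramified.
Compute (-347/401) via Euler: 54^((401-1)/2) mod 401 = 400, so (-347/401) = -1.
(-347/401) = -1, so 401 is inert.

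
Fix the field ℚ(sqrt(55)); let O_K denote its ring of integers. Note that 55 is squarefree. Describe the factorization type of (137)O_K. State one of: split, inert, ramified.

inert — (137) stays prime in O_K

Since 55 ≢ 1 mod 4, the ring of integers is ℤ[√55] with discriminant 4·55 = 220.
Since gcd(137, 220) = 1 the prime 137 does not ramify.
Euler's criterion: 55^68 mod 137 = 136. Thus (55|137) = -1.
d is a non-residue mod p, hence 137 remains inert in O_K.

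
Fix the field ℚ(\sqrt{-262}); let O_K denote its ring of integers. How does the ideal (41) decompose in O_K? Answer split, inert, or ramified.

splits completely

-262 mod 4 = 2, hence disc K = 4·(-262) = -1048 and O_K = ℤ[√-262].
Since gcd(41, -1048) = 1 the prime 41 does not ramify.
Compute (-262/41) via Euler: 25^((41-1)/2) mod 41 = 1, so (-262/41) = 1.
Legendre symbol 1 ⇒ 41 is split.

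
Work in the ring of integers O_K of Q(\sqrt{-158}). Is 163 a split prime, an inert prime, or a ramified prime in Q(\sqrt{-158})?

p is inert

-158 mod 4 = 2, hence disc K = 4·(-158) = -632 and O_K = ℤ[√-158].
Since gcd(163, -632) = 1 the prime 163 does not ramify.
Legendre symbol by Euler's criterion: (-158/163) ≡ (-158)^81 ≡ 162 (mod 163), i.e. (-158/163) = -1.
d is a non-residue mod p, hence 163 remains inert in O_K.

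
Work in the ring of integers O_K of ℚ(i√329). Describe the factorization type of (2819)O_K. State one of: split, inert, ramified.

p is inert

-329 mod 4 = 3, hence disc K = 4·(-329) = -1316 and O_K = ℤ[√-329].
2819 ∤ -1316, so 2819 is unramified.
Euler's criterion: (-329)^1409 mod 2819 = 2818. Thus (-329|2819) = -1.
(-329/2819) = -1, so 2819 is inert.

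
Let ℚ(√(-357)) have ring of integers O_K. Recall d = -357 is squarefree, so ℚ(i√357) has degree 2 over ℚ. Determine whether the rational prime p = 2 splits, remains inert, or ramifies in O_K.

Since -357 ≢ 1 mod 4, the ring of integers is ℤ[√-357] with discriminant 4·(-357) = -1428.
Ramification test: 2 | -1428. The prime 2 ramifies in K.

ramified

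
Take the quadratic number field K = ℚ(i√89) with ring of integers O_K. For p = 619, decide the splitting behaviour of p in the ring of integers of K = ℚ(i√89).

Since -89 ≢ 1 mod 4, the ring of integers is ℤ[√-89] with discriminant 4·(-89) = -356.
619 ∤ -356, so 619 is unramified.
Legendre symbol by Euler's criterion: (-89/619) ≡ (-89)^309 ≡ 618 (mod 619), i.e. (-89/619) = -1.
d is a non-residue mod p, hence 619 remains inert in O_K.

inert — (619) stays prime in O_K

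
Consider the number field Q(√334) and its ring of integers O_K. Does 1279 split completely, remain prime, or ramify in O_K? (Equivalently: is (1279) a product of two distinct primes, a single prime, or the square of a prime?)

split — (1279) = 𝔭₁𝔭₂ with 𝔭₁ ≠ 𝔭₂

334 mod 4 = 2, hence disc K = 4·334 = 1336 and O_K = ℤ[√334].
1279 ∤ 1336, so 1279 is unramified.
Legendre symbol by Euler's criterion: (334/1279) ≡ 334^639 ≡ 1 (mod 1279), i.e. (334/1279) = 1.
(334/1279) = 1, so 1279 splits.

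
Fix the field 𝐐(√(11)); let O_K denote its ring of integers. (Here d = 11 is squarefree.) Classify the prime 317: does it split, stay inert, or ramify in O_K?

p splits

Since 11 ≢ 1 mod 4, the ring of integers is ℤ[√11] with discriminant 4·11 = 44.
Since gcd(317, 44) = 1 the prime 317 does not ramify.
Legendre symbol by Euler's criterion: (11/317) ≡ 11^158 ≡ 1 (mod 317), i.e. (11/317) = 1.
d is a quadratic residue mod p, hence 317 splits in O_K.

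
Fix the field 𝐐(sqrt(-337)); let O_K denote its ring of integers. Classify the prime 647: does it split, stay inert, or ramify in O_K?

inert — (647) stays prime in O_K

Since -337 ≢ 1 mod 4, the ring of integers is ℤ[√-337] with discriminant 4·(-337) = -1348.
disc(K) = -1348 is not divisible by 647; 647 is unramified.
Legendre symbol by Euler's criterion: (-337/647) ≡ (-337)^323 ≡ 646 (mod 647), i.e. (-337/647) = -1.
d is a non-residue mod p, hence 647 remains inert in O_K.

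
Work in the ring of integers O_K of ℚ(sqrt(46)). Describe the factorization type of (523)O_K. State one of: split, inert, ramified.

46 mod 4 = 2, hence disc K = 4·46 = 184 and O_K = ℤ[√46].
523 ∤ 184, so 523 is unramified.
Euler's criterion: 46^261 mod 523 = 522. Thus (46|523) = -1.
Legendre symbol -1 ⇒ 523 is inert.

inert — (523) stays prime in O_K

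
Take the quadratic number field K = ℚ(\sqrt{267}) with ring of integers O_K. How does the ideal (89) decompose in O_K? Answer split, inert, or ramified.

267 mod 4 = 3, hence disc K = 4·267 = 1068 and O_K = ℤ[√267].
Ramification test: 89 | 1068. The prime 89 ramifies in K.

89 is ramified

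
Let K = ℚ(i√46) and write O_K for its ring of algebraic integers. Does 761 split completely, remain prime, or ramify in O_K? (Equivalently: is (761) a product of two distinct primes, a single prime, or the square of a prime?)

split

Since -46 ≢ 1 mod 4, the ring of integers is ℤ[√-46] with discriminant 4·(-46) = -184.
761 ∤ -184, so 761 is unramified.
Legendre symbol by Euler's criterion: (-46/761) ≡ (-46)^380 ≡ 1 (mod 761), i.e. (-46/761) = 1.
(-46/761) = 1, so 761 splits.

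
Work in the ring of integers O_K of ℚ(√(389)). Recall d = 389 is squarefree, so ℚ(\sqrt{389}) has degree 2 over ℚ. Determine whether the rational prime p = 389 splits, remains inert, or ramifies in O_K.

p ramifies

d = 389 ≡ 1 (mod 4), so O_K = ℤ[(1+√389)/2] and disc(K) = d = 389.
Ramification test: 389 | 389. The prime 389 ramifies in K.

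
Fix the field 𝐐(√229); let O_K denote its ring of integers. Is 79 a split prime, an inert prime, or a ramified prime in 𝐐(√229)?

inert — (79) stays prime in O_K

d = 229 ≡ 1 (mod 4), so O_K = ℤ[(1+√229)/2] and disc(K) = d = 229.
Since gcd(79, 229) = 1 the prime 79 does not ramify.
(229/79) = 71^39 mod 79 = 78, giving Legendre symbol -1.
Legendre symbol -1 ⇒ 79 is inert.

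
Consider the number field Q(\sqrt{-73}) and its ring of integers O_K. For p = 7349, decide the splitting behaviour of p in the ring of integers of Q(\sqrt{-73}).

split — (7349) = 𝔭₁𝔭₂ with 𝔭₁ ≠ 𝔭₂

d = -73 ≡ 3 (mod 4), so O_K = ℤ[√-73] and disc(K) = 4d = -292.
7349 ∤ -292, so 7349 is unramified.
Compute (-73/7349) via Euler: 7276^((7349-1)/2) mod 7349 = 1, so (-73/7349) = 1.
d is a quadratic residue mod p, hence 7349 splits in O_K.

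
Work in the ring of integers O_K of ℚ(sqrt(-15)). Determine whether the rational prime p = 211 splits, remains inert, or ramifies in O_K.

split — (211) = 𝔭₁𝔭₂ with 𝔭₁ ≠ 𝔭₂

Since -15 ≡ 1 mod 4, the ring of integers is ℤ[(1+√-15)/2] with discriminant -15.
Since gcd(211, -15) = 1 the prime 211 does not ramify.
(-15/211) = 196^105 mod 211 = 1, giving Legendre symbol 1.
(-15/211) = 1, so 211 splits.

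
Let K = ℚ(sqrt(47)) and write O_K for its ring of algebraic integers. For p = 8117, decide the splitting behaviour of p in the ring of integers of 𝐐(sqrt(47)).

remains prime (inert)

d = 47 ≡ 3 (mod 4), so O_K = ℤ[√47] and disc(K) = 4d = 188.
disc(K) = 188 is not divisible by 8117; 8117 is unramified.
Compute (47/8117) via Euler: 47^((8117-1)/2) mod 8117 = 8116, so (47/8117) = -1.
Legendre symbol -1 ⇒ 8117 is inert.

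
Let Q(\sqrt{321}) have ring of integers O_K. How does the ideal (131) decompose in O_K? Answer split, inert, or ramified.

321 mod 4 = 1, hence disc K = 321 and O_K = ℤ[(1+√321)/2].
131 ∤ 321, so 131 is unramified.
Compute (321/131) via Euler: 59^((131-1)/2) mod 131 = 1, so (321/131) = 1.
d is a quadratic residue mod p, hence 131 splits in O_K.

splits completely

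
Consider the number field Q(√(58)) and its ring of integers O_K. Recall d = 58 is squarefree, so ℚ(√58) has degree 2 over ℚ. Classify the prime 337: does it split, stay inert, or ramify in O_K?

d = 58 ≡ 2 (mod 4), so O_K = ℤ[√58] and disc(K) = 4d = 232.
disc(K) = 232 is not divisible by 337; 337 is unramified.
Euler's criterion: 58^168 mod 337 = 336. Thus (58|337) = -1.
(58/337) = -1, so 337 is inert.

remains prime (inert)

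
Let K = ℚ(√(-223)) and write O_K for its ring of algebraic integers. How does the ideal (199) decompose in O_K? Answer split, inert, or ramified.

d = -223 ≡ 1 (mod 4), so O_K = ℤ[(1+√-223)/2] and disc(K) = d = -223.
disc(K) = -223 is not divisible by 199; 199 is unramified.
Compute (-223/199) via Euler: 175^((199-1)/2) mod 199 = 1, so (-223/199) = 1.
(-223/199) = 1, so 199 splits.

splits completely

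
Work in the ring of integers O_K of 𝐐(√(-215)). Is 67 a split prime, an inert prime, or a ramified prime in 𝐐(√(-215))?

p is inert

d = -215 ≡ 1 (mod 4), so O_K = ℤ[(1+√-215)/2] and disc(K) = d = -215.
Since gcd(67, -215) = 1 the prime 67 does not ramify.
Euler's criterion: (-215)^33 mod 67 = 66. Thus (-215|67) = -1.
(-215/67) = -1, so 67 is inert.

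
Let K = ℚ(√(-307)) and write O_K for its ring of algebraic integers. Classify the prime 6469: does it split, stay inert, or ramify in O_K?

-307 mod 4 = 1, hence disc K = -307 and O_K = ℤ[(1+√-307)/2].
6469 ∤ -307, so 6469 is unramified.
(-307/6469) = 6162^3234 mod 6469 = 6468, giving Legendre symbol -1.
(-307/6469) = -1, so 6469 is inert.

inert — (6469) stays prime in O_K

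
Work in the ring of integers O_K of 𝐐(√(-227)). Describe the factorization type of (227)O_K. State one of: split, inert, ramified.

ramified

Since -227 ≡ 1 mod 4, the ring of integers is ℤ[(1+√-227)/2] with discriminant -227.
disc(K) = -227 = 227·(-1), so p = 227 is ramified.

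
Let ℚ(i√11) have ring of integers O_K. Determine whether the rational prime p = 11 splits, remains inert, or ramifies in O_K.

ramified — (11) = 𝔭²

d = -11 ≡ 1 (mod 4), so O_K = ℤ[(1+√-11)/2] and disc(K) = d = -11.
Ramification test: 11 | -11. The prime 11 ramifies in K.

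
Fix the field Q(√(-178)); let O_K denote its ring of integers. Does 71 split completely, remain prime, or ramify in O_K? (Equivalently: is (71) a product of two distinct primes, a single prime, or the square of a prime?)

inert

d = -178 ≡ 2 (mod 4), so O_K = ℤ[√-178] and disc(K) = 4d = -712.
disc(K) = -712 is not divisible by 71; 71 is unramified.
Euler's criterion: (-178)^35 mod 71 = 70. Thus (-178|71) = -1.
Legendre symbol -1 ⇒ 71 is inert.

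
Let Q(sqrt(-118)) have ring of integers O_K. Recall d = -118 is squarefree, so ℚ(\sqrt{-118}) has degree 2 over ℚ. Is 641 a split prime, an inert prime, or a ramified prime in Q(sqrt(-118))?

641 splits in O_K

d = -118 ≡ 2 (mod 4), so O_K = ℤ[√-118] and disc(K) = 4d = -472.
disc(K) = -472 is not divisible by 641; 641 is unramified.
Euler's criterion: (-118)^320 mod 641 = 1. Thus (-118|641) = 1.
d is a quadratic residue mod p, hence 641 splits in O_K.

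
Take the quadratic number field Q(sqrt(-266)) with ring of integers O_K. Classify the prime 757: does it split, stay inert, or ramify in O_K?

p is inert

-266 mod 4 = 2, hence disc K = 4·(-266) = -1064 and O_K = ℤ[√-266].
757 ∤ -1064, so 757 is unramified.
Compute (-266/757) via Euler: 491^((757-1)/2) mod 757 = 756, so (-266/757) = -1.
(-266/757) = -1, so 757 is inert.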